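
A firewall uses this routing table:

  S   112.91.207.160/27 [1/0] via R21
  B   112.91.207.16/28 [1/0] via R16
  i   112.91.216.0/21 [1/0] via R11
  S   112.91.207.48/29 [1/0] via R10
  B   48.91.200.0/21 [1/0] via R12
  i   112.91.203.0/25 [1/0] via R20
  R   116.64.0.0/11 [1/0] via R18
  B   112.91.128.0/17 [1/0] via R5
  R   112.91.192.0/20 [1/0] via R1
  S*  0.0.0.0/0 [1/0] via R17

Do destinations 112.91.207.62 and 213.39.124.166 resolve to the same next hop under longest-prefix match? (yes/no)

no

112.91.207.62: longest match 112.91.192.0/20 -> R1
213.39.124.166: longest match 0.0.0.0/0 -> R17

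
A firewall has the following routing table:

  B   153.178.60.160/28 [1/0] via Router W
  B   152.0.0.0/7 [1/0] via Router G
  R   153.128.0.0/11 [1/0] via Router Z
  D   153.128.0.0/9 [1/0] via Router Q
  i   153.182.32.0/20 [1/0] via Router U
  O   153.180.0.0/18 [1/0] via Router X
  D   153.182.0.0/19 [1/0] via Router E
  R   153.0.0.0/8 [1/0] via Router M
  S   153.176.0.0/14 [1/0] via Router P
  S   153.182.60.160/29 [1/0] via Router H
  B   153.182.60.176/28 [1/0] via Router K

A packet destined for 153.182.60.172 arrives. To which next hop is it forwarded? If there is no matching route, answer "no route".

Router Q

Routes whose prefix contains 153.182.60.172:
  152.0.0.0/7 (152.0.0.0 - 153.255.255.255) -> Router G
  153.0.0.0/8 (153.0.0.0 - 153.255.255.255) -> Router M
  153.128.0.0/9 (153.128.0.0 - 153.255.255.255) -> Router Q
More-specific entries that do NOT match:
  153.182.60.160/29 (153.182.60.160 - 153.182.60.167) does not contain 153.182.60.172
  153.178.60.160/28 (153.178.60.160 - 153.178.60.175) does not contain 153.182.60.172
  153.182.60.176/28 (153.182.60.176 - 153.182.60.191) does not contain 153.182.60.172
  153.182.32.0/20 (153.182.32.0 - 153.182.47.255) does not contain 153.182.60.172
  153.182.0.0/19 (153.182.0.0 - 153.182.31.255) does not contain 153.182.60.172
  153.180.0.0/18 (153.180.0.0 - 153.180.63.255) does not contain 153.182.60.172
  153.176.0.0/14 (153.176.0.0 - 153.179.255.255) does not contain 153.182.60.172
  153.128.0.0/11 (153.128.0.0 - 153.159.255.255) does not contain 153.182.60.172
Longest matching prefix is /9 -> next hop Router Q.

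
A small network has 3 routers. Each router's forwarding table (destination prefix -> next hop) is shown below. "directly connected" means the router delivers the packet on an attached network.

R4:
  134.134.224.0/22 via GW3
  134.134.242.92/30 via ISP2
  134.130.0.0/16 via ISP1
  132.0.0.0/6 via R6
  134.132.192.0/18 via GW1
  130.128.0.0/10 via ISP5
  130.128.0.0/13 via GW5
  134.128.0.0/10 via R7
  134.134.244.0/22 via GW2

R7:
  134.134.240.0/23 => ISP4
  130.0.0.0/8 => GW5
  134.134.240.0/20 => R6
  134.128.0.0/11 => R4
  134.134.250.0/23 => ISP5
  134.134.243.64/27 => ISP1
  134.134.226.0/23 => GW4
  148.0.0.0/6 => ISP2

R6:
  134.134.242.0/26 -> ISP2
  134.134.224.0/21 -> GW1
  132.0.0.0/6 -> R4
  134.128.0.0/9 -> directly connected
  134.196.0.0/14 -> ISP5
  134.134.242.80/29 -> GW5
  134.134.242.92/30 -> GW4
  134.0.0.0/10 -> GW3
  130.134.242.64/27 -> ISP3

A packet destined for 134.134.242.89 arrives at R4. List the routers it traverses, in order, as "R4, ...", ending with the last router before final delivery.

At R4: longest match for 134.134.242.89 is 134.128.0.0/10 -> R7
At R7: longest match for 134.134.242.89 is 134.134.240.0/20 -> R6
At R6: longest match for 134.134.242.89 is 134.128.0.0/9 -> directly connected

R4, R7, R6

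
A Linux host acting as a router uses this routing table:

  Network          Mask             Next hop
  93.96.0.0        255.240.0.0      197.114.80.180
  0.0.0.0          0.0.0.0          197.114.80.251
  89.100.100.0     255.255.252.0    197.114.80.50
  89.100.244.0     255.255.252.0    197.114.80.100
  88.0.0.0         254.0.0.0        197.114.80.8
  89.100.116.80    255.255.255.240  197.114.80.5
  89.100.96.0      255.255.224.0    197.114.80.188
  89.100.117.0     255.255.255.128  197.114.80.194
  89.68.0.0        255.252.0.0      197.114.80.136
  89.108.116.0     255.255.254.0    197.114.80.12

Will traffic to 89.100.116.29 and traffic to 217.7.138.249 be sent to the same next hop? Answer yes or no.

89.100.116.29: longest match 89.100.96.0/19 -> 197.114.80.188
217.7.138.249: longest match 0.0.0.0/0 -> 197.114.80.251

no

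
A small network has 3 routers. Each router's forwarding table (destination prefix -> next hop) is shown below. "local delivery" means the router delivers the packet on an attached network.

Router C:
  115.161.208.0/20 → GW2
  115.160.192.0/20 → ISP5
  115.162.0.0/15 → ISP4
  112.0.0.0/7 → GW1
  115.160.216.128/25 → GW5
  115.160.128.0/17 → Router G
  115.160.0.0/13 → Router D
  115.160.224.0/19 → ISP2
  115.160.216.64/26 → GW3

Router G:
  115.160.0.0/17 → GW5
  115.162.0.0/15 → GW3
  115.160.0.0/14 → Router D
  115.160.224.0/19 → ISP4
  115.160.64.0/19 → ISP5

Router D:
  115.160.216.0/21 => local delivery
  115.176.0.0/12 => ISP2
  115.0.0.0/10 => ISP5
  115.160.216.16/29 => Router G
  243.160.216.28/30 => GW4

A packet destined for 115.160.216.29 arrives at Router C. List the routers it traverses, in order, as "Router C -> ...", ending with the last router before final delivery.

Router C -> Router G -> Router D

At Router C: longest match for 115.160.216.29 is 115.160.128.0/17 -> Router G
At Router G: longest match for 115.160.216.29 is 115.160.0.0/14 -> Router D
At Router D: longest match for 115.160.216.29 is 115.160.216.0/21 -> local delivery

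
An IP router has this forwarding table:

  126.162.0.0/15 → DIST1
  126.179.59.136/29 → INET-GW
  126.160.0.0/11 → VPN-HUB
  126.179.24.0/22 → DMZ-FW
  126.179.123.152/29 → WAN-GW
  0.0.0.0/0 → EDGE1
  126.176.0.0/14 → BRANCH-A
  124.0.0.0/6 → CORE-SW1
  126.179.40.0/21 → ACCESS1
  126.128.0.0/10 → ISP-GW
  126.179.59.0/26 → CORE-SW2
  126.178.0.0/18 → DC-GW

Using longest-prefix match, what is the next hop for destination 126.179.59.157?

Routes whose prefix contains 126.179.59.157:
  0.0.0.0/0 (default, matches everything) -> EDGE1
  124.0.0.0/6 (124.0.0.0 - 127.255.255.255) -> CORE-SW1
  126.128.0.0/10 (126.128.0.0 - 126.191.255.255) -> ISP-GW
  126.160.0.0/11 (126.160.0.0 - 126.191.255.255) -> VPN-HUB
  126.176.0.0/14 (126.176.0.0 - 126.179.255.255) -> BRANCH-A
More-specific entries that do NOT match:
  126.179.59.136/29 (126.179.59.136 - 126.179.59.143) does not contain 126.179.59.157
  126.179.123.152/29 (126.179.123.152 - 126.179.123.159) does not contain 126.179.59.157
  126.179.59.0/26 (126.179.59.0 - 126.179.59.63) does not contain 126.179.59.157
  126.179.24.0/22 (126.179.24.0 - 126.179.27.255) does not contain 126.179.59.157
  126.179.40.0/21 (126.179.40.0 - 126.179.47.255) does not contain 126.179.59.157
  126.178.0.0/18 (126.178.0.0 - 126.178.63.255) does not contain 126.179.59.157
  126.162.0.0/15 (126.162.0.0 - 126.163.255.255) does not contain 126.179.59.157
Longest matching prefix is /14 -> next hop BRANCH-A.

BRANCH-A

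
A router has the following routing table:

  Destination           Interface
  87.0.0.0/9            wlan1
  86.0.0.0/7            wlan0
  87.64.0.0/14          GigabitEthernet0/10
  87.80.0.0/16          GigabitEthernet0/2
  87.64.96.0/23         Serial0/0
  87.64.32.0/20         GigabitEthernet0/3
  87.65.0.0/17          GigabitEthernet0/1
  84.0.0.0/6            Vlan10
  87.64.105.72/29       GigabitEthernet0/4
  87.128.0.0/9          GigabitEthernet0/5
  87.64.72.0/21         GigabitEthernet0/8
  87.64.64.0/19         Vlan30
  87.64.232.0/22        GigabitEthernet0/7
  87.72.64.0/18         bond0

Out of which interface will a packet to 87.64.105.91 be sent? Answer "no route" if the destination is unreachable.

GigabitEthernet0/10

Routes whose prefix contains 87.64.105.91:
  84.0.0.0/6 (84.0.0.0 - 87.255.255.255) -> Vlan10
  86.0.0.0/7 (86.0.0.0 - 87.255.255.255) -> wlan0
  87.0.0.0/9 (87.0.0.0 - 87.127.255.255) -> wlan1
  87.64.0.0/14 (87.64.0.0 - 87.67.255.255) -> GigabitEthernet0/10
More-specific entries that do NOT match:
  87.64.105.72/29 (87.64.105.72 - 87.64.105.79) does not contain 87.64.105.91
  87.64.96.0/23 (87.64.96.0 - 87.64.97.255) does not contain 87.64.105.91
  87.64.232.0/22 (87.64.232.0 - 87.64.235.255) does not contain 87.64.105.91
  87.64.72.0/21 (87.64.72.0 - 87.64.79.255) does not contain 87.64.105.91
  87.64.32.0/20 (87.64.32.0 - 87.64.47.255) does not contain 87.64.105.91
  87.64.64.0/19 (87.64.64.0 - 87.64.95.255) does not contain 87.64.105.91
  87.72.64.0/18 (87.72.64.0 - 87.72.127.255) does not contain 87.64.105.91
  87.65.0.0/17 (87.65.0.0 - 87.65.127.255) does not contain 87.64.105.91
  87.80.0.0/16 (87.80.0.0 - 87.80.255.255) does not contain 87.64.105.91
Longest matching prefix is /14 -> interface GigabitEthernet0/10.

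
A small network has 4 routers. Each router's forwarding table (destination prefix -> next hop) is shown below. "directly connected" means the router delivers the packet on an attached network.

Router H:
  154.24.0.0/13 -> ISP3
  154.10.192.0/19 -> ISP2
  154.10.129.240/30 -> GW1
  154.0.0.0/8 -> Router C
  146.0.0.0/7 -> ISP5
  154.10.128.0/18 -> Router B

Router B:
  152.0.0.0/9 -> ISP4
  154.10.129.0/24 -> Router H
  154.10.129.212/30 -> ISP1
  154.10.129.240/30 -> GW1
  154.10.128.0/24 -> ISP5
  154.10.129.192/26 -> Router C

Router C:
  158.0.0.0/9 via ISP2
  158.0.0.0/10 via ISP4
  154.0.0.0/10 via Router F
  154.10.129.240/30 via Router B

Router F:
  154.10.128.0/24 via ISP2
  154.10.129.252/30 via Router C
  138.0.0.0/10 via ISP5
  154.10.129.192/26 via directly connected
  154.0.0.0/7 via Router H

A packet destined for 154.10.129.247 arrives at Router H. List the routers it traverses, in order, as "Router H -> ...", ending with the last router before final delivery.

Router H -> Router B -> Router C -> Router F

At Router H: longest match for 154.10.129.247 is 154.10.128.0/18 -> Router B
At Router B: longest match for 154.10.129.247 is 154.10.129.192/26 -> Router C
At Router C: longest match for 154.10.129.247 is 154.0.0.0/10 -> Router F
At Router F: longest match for 154.10.129.247 is 154.10.129.192/26 -> directly connected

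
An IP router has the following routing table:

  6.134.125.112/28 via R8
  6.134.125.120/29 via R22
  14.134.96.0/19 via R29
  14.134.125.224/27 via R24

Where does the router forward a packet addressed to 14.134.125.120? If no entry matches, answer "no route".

R29

Routes whose prefix contains 14.134.125.120:
  14.134.96.0/19 (14.134.96.0 - 14.134.127.255) -> R29
More-specific entries that do NOT match:
  6.134.125.120/29 (6.134.125.120 - 6.134.125.127) does not contain 14.134.125.120
  6.134.125.112/28 (6.134.125.112 - 6.134.125.127) does not contain 14.134.125.120
  14.134.125.224/27 (14.134.125.224 - 14.134.125.255) does not contain 14.134.125.120
Longest matching prefix is /19 -> next hop R29.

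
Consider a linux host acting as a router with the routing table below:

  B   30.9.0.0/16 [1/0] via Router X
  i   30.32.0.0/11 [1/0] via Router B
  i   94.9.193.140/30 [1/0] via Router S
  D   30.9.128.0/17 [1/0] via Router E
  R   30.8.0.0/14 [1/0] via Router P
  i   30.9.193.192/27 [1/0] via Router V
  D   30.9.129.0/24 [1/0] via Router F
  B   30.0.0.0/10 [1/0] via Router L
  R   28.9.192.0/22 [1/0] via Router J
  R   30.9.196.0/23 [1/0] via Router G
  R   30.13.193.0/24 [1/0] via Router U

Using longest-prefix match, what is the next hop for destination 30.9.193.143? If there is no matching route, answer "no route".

Router E

Routes whose prefix contains 30.9.193.143:
  30.0.0.0/10 (30.0.0.0 - 30.63.255.255) -> Router L
  30.8.0.0/14 (30.8.0.0 - 30.11.255.255) -> Router P
  30.9.0.0/16 (30.9.0.0 - 30.9.255.255) -> Router X
  30.9.128.0/17 (30.9.128.0 - 30.9.255.255) -> Router E
More-specific entries that do NOT match:
  94.9.193.140/30 (94.9.193.140 - 94.9.193.143) does not contain 30.9.193.143
  30.9.193.192/27 (30.9.193.192 - 30.9.193.223) does not contain 30.9.193.143
  30.9.129.0/24 (30.9.129.0 - 30.9.129.255) does not contain 30.9.193.143
  30.13.193.0/24 (30.13.193.0 - 30.13.193.255) does not contain 30.9.193.143
  30.9.196.0/23 (30.9.196.0 - 30.9.197.255) does not contain 30.9.193.143
  28.9.192.0/22 (28.9.192.0 - 28.9.195.255) does not contain 30.9.193.143
Longest matching prefix is /17 -> next hop Router E.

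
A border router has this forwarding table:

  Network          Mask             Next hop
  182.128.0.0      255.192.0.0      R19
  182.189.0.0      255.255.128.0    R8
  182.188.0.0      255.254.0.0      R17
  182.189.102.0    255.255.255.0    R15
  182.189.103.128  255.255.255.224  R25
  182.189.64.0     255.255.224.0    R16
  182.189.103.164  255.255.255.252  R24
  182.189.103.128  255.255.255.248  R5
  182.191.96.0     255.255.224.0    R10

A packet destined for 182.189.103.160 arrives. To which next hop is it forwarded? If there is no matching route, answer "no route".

R8

Routes whose prefix contains 182.189.103.160:
  182.128.0.0/10 (182.128.0.0 - 182.191.255.255) -> R19
  182.188.0.0/15 (182.188.0.0 - 182.189.255.255) -> R17
  182.189.0.0/17 (182.189.0.0 - 182.189.127.255) -> R8
More-specific entries that do NOT match:
  182.189.103.164/30 (182.189.103.164 - 182.189.103.167) does not contain 182.189.103.160
  182.189.103.128/29 (182.189.103.128 - 182.189.103.135) does not contain 182.189.103.160
  182.189.103.128/27 (182.189.103.128 - 182.189.103.159) does not contain 182.189.103.160
  182.189.102.0/24 (182.189.102.0 - 182.189.102.255) does not contain 182.189.103.160
  182.189.64.0/19 (182.189.64.0 - 182.189.95.255) does not contain 182.189.103.160
  182.191.96.0/19 (182.191.96.0 - 182.191.127.255) does not contain 182.189.103.160
Longest matching prefix is /17 -> next hop R8.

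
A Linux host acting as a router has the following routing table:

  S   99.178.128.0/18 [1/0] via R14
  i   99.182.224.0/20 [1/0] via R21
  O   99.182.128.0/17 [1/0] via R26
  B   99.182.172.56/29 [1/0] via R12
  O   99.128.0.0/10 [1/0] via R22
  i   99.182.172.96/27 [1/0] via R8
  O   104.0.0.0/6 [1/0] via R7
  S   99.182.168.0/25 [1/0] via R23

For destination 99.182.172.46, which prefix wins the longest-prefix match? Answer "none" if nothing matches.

Entries matching 99.182.172.46:
  99.128.0.0/10 (99.128.0.0 - 99.191.255.255)
  99.182.128.0/17 (99.182.128.0 - 99.182.255.255)
Most specific is 99.182.128.0/17.

99.182.128.0/17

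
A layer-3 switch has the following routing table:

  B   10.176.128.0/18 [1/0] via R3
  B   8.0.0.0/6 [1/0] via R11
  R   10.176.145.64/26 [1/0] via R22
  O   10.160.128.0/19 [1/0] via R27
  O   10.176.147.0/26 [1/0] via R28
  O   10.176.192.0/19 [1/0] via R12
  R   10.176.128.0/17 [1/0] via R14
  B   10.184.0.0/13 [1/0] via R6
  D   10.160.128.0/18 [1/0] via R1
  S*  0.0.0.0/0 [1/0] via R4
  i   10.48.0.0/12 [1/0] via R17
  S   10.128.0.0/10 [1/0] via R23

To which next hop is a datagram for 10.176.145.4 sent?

Routes whose prefix contains 10.176.145.4:
  0.0.0.0/0 (default, matches everything) -> R4
  8.0.0.0/6 (8.0.0.0 - 11.255.255.255) -> R11
  10.128.0.0/10 (10.128.0.0 - 10.191.255.255) -> R23
  10.176.128.0/17 (10.176.128.0 - 10.176.255.255) -> R14
  10.176.128.0/18 (10.176.128.0 - 10.176.191.255) -> R3
More-specific entries that do NOT match:
  10.176.145.64/26 (10.176.145.64 - 10.176.145.127) does not contain 10.176.145.4
  10.176.147.0/26 (10.176.147.0 - 10.176.147.63) does not contain 10.176.145.4
  10.160.128.0/19 (10.160.128.0 - 10.160.159.255) does not contain 10.176.145.4
  10.176.192.0/19 (10.176.192.0 - 10.176.223.255) does not contain 10.176.145.4
Longest matching prefix is /18 -> next hop R3.

R3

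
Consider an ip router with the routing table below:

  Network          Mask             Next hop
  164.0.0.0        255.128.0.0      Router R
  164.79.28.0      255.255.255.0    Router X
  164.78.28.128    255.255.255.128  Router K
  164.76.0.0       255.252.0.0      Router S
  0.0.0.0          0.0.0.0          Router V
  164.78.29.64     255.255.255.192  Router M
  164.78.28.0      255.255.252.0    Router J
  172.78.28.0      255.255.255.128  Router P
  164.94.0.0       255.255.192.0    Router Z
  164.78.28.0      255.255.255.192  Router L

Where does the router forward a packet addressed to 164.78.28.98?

Router J

Routes whose prefix contains 164.78.28.98:
  0.0.0.0/0 (default, matches everything) -> Router V
  164.0.0.0/9 (164.0.0.0 - 164.127.255.255) -> Router R
  164.76.0.0/14 (164.76.0.0 - 164.79.255.255) -> Router S
  164.78.28.0/22 (164.78.28.0 - 164.78.31.255) -> Router J
More-specific entries that do NOT match:
  164.78.29.64/26 (164.78.29.64 - 164.78.29.127) does not contain 164.78.28.98
  164.78.28.0/26 (164.78.28.0 - 164.78.28.63) does not contain 164.78.28.98
  164.78.28.128/25 (164.78.28.128 - 164.78.28.255) does not contain 164.78.28.98
  172.78.28.0/25 (172.78.28.0 - 172.78.28.127) does not contain 164.78.28.98
  164.79.28.0/24 (164.79.28.0 - 164.79.28.255) does not contain 164.78.28.98
Longest matching prefix is /22 -> next hop Router J.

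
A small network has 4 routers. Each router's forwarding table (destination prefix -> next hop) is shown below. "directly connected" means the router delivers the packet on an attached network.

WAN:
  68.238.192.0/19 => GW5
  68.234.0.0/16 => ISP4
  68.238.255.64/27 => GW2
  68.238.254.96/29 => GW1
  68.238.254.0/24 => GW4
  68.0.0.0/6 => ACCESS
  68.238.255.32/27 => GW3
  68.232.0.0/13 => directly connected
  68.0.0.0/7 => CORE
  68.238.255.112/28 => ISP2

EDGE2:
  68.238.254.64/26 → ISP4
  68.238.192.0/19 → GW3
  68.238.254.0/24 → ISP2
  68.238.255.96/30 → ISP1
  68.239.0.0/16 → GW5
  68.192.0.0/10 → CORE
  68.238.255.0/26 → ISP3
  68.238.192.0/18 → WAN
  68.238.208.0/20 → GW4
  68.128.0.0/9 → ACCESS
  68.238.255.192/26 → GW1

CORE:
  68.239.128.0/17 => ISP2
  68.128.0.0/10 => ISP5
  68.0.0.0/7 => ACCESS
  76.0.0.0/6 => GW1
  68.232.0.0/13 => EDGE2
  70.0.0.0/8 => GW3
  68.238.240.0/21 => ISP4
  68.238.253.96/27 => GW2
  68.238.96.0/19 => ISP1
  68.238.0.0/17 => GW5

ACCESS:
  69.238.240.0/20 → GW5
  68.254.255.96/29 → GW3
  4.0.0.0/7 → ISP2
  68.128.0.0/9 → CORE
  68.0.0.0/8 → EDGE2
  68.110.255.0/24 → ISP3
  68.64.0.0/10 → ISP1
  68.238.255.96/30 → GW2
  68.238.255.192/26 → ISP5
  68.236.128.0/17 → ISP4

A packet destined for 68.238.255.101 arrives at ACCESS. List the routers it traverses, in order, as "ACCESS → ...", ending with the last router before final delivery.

ACCESS → CORE → EDGE2 → WAN

At ACCESS: longest match for 68.238.255.101 is 68.128.0.0/9 -> CORE
At CORE: longest match for 68.238.255.101 is 68.232.0.0/13 -> EDGE2
At EDGE2: longest match for 68.238.255.101 is 68.238.192.0/18 -> WAN
At WAN: longest match for 68.238.255.101 is 68.232.0.0/13 -> directly connected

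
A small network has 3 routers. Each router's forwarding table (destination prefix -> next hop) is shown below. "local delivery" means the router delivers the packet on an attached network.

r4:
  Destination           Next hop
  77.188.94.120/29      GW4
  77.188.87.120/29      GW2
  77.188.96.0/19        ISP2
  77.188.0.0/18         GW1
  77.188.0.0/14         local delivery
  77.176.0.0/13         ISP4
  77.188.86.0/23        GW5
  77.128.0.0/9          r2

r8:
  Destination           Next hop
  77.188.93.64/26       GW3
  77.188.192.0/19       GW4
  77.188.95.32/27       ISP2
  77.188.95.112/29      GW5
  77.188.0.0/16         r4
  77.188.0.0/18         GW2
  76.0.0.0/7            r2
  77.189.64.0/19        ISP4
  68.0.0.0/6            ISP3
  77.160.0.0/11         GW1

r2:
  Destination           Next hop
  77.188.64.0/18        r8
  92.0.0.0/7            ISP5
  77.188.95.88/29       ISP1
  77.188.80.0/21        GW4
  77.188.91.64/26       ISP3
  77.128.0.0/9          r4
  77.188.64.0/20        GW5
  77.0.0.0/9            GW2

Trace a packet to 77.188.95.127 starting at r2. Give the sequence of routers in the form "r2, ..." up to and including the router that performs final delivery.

At r2: longest match for 77.188.95.127 is 77.188.64.0/18 -> r8
At r8: longest match for 77.188.95.127 is 77.188.0.0/16 -> r4
At r4: longest match for 77.188.95.127 is 77.188.0.0/14 -> local delivery

r2, r8, r4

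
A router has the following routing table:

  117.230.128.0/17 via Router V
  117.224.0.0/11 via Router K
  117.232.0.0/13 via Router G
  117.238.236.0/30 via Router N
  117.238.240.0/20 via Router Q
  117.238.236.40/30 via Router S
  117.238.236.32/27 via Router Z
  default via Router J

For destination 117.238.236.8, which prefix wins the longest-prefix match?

117.232.0.0/13

Entries matching 117.238.236.8:
  0.0.0.0/0 (default, matches everything)
  117.224.0.0/11 (117.224.0.0 - 117.255.255.255)
  117.232.0.0/13 (117.232.0.0 - 117.239.255.255)
Most specific is 117.232.0.0/13.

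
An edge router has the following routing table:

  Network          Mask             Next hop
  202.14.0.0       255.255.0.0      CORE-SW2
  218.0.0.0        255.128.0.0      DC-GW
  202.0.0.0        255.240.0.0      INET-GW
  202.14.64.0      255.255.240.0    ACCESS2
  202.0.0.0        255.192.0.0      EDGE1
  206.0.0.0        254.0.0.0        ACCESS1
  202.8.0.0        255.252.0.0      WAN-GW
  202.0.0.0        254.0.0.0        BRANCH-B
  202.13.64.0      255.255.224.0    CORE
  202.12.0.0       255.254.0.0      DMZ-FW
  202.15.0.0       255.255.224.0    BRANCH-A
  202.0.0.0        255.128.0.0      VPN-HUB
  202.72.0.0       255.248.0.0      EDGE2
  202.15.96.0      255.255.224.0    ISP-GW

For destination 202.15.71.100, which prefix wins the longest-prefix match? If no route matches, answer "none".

202.0.0.0/12

Entries matching 202.15.71.100:
  202.0.0.0/7 (202.0.0.0 - 203.255.255.255)
  202.0.0.0/9 (202.0.0.0 - 202.127.255.255)
  202.0.0.0/10 (202.0.0.0 - 202.63.255.255)
  202.0.0.0/12 (202.0.0.0 - 202.15.255.255)
Most specific is 202.0.0.0/12.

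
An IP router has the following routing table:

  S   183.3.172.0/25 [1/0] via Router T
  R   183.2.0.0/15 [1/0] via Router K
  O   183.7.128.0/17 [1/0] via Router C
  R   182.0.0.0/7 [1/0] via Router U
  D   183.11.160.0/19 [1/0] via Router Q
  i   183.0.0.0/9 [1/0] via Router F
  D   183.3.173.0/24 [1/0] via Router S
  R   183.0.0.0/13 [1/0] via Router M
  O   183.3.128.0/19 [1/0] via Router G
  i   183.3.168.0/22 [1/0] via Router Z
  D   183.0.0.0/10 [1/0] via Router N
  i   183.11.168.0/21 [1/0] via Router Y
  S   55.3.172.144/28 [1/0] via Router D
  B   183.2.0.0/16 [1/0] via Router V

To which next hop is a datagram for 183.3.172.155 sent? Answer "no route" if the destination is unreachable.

Routes whose prefix contains 183.3.172.155:
  182.0.0.0/7 (182.0.0.0 - 183.255.255.255) -> Router U
  183.0.0.0/9 (183.0.0.0 - 183.127.255.255) -> Router F
  183.0.0.0/10 (183.0.0.0 - 183.63.255.255) -> Router N
  183.0.0.0/13 (183.0.0.0 - 183.7.255.255) -> Router M
  183.2.0.0/15 (183.2.0.0 - 183.3.255.255) -> Router K
More-specific entries that do NOT match:
  55.3.172.144/28 (55.3.172.144 - 55.3.172.159) does not contain 183.3.172.155
  183.3.172.0/25 (183.3.172.0 - 183.3.172.127) does not contain 183.3.172.155
  183.3.173.0/24 (183.3.173.0 - 183.3.173.255) does not contain 183.3.172.155
  183.3.168.0/22 (183.3.168.0 - 183.3.171.255) does not contain 183.3.172.155
  183.11.168.0/21 (183.11.168.0 - 183.11.175.255) does not contain 183.3.172.155
  183.11.160.0/19 (183.11.160.0 - 183.11.191.255) does not contain 183.3.172.155
  183.3.128.0/19 (183.3.128.0 - 183.3.159.255) does not contain 183.3.172.155
  183.7.128.0/17 (183.7.128.0 - 183.7.255.255) does not contain 183.3.172.155
  183.2.0.0/16 (183.2.0.0 - 183.2.255.255) does not contain 183.3.172.155
Longest matching prefix is /15 -> next hop Router K.

Router K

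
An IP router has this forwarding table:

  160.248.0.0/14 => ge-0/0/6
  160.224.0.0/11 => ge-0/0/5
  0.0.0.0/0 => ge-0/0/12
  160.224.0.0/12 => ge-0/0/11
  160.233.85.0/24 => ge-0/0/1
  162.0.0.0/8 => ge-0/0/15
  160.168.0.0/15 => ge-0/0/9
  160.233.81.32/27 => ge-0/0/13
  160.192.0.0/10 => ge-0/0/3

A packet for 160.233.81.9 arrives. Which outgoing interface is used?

ge-0/0/11

Routes whose prefix contains 160.233.81.9:
  0.0.0.0/0 (default, matches everything) -> ge-0/0/12
  160.192.0.0/10 (160.192.0.0 - 160.255.255.255) -> ge-0/0/3
  160.224.0.0/11 (160.224.0.0 - 160.255.255.255) -> ge-0/0/5
  160.224.0.0/12 (160.224.0.0 - 160.239.255.255) -> ge-0/0/11
More-specific entries that do NOT match:
  160.233.81.32/27 (160.233.81.32 - 160.233.81.63) does not contain 160.233.81.9
  160.233.85.0/24 (160.233.85.0 - 160.233.85.255) does not contain 160.233.81.9
  160.168.0.0/15 (160.168.0.0 - 160.169.255.255) does not contain 160.233.81.9
  160.248.0.0/14 (160.248.0.0 - 160.251.255.255) does not contain 160.233.81.9
Longest matching prefix is /12 -> interface ge-0/0/11.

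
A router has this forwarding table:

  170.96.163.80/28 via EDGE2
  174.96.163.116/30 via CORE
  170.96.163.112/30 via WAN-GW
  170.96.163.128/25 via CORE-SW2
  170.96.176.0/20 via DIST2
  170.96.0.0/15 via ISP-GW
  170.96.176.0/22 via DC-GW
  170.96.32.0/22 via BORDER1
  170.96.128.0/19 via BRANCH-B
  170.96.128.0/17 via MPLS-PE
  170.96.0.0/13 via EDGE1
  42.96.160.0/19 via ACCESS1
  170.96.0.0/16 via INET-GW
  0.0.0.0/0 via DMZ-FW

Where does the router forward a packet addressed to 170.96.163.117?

Routes whose prefix contains 170.96.163.117:
  0.0.0.0/0 (default, matches everything) -> DMZ-FW
  170.96.0.0/13 (170.96.0.0 - 170.103.255.255) -> EDGE1
  170.96.0.0/15 (170.96.0.0 - 170.97.255.255) -> ISP-GW
  170.96.0.0/16 (170.96.0.0 - 170.96.255.255) -> INET-GW
  170.96.128.0/17 (170.96.128.0 - 170.96.255.255) -> MPLS-PE
More-specific entries that do NOT match:
  174.96.163.116/30 (174.96.163.116 - 174.96.163.119) does not contain 170.96.163.117
  170.96.163.112/30 (170.96.163.112 - 170.96.163.115) does not contain 170.96.163.117
  170.96.163.80/28 (170.96.163.80 - 170.96.163.95) does not contain 170.96.163.117
  170.96.163.128/25 (170.96.163.128 - 170.96.163.255) does not contain 170.96.163.117
  170.96.176.0/22 (170.96.176.0 - 170.96.179.255) does not contain 170.96.163.117
  170.96.32.0/22 (170.96.32.0 - 170.96.35.255) does not contain 170.96.163.117
  170.96.176.0/20 (170.96.176.0 - 170.96.191.255) does not contain 170.96.163.117
  170.96.128.0/19 (170.96.128.0 - 170.96.159.255) does not contain 170.96.163.117
  42.96.160.0/19 (42.96.160.0 - 42.96.191.255) does not contain 170.96.163.117
Longest matching prefix is /17 -> next hop MPLS-PE.

MPLS-PE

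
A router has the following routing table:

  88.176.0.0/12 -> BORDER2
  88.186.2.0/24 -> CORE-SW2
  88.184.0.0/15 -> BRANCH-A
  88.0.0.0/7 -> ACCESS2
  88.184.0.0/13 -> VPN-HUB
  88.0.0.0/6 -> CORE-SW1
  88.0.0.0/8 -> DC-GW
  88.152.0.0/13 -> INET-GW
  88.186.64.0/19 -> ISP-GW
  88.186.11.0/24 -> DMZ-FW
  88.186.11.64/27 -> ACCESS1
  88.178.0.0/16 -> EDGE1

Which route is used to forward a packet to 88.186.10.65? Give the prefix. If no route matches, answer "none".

88.184.0.0/13

Entries matching 88.186.10.65:
  88.0.0.0/6 (88.0.0.0 - 91.255.255.255)
  88.0.0.0/7 (88.0.0.0 - 89.255.255.255)
  88.0.0.0/8 (88.0.0.0 - 88.255.255.255)
  88.176.0.0/12 (88.176.0.0 - 88.191.255.255)
  88.184.0.0/13 (88.184.0.0 - 88.191.255.255)
Most specific is 88.184.0.0/13.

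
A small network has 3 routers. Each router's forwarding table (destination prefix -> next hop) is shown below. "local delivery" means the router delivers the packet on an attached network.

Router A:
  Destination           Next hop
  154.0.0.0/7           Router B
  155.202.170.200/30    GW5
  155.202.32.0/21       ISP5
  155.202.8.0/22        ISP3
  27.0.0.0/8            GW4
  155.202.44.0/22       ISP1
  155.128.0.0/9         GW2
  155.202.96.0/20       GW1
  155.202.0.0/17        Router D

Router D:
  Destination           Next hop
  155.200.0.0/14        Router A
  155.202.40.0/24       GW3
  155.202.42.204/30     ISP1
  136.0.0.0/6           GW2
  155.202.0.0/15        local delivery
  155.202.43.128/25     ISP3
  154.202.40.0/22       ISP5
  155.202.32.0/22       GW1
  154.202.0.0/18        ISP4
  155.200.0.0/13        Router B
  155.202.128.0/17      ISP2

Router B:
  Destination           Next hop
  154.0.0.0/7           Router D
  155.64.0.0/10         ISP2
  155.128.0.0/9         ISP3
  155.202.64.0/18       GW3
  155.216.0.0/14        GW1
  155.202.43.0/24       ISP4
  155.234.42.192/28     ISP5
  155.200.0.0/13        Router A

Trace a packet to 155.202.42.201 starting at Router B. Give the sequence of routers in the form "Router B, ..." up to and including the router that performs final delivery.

Router B, Router A, Router D

At Router B: longest match for 155.202.42.201 is 155.200.0.0/13 -> Router A
At Router A: longest match for 155.202.42.201 is 155.202.0.0/17 -> Router D
At Router D: longest match for 155.202.42.201 is 155.202.0.0/15 -> local delivery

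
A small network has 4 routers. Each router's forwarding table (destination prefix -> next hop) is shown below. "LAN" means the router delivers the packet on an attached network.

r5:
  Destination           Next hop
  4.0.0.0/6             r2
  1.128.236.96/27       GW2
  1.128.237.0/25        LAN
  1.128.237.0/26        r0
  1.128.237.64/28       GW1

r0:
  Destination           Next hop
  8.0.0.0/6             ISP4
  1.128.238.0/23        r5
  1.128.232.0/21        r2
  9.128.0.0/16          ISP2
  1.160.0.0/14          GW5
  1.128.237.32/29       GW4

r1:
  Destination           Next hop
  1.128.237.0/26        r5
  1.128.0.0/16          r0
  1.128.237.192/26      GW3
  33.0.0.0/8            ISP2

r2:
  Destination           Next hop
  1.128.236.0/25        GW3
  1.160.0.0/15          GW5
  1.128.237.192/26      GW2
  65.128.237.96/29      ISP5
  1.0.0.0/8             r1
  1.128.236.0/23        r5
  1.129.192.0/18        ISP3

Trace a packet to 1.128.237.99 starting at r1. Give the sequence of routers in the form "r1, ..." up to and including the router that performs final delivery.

r1, r0, r2, r5

At r1: longest match for 1.128.237.99 is 1.128.0.0/16 -> r0
At r0: longest match for 1.128.237.99 is 1.128.232.0/21 -> r2
At r2: longest match for 1.128.237.99 is 1.128.236.0/23 -> r5
At r5: longest match for 1.128.237.99 is 1.128.237.0/25 -> LAN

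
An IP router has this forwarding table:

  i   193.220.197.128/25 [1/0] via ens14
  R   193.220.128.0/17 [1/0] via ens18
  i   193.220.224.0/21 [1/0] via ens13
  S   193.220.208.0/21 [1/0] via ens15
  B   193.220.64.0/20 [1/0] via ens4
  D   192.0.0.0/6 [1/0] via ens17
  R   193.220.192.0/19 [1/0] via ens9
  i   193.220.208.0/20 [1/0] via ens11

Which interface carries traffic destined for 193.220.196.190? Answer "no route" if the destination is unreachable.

Routes whose prefix contains 193.220.196.190:
  192.0.0.0/6 (192.0.0.0 - 195.255.255.255) -> ens17
  193.220.128.0/17 (193.220.128.0 - 193.220.255.255) -> ens18
  193.220.192.0/19 (193.220.192.0 - 193.220.223.255) -> ens9
More-specific entries that do NOT match:
  193.220.197.128/25 (193.220.197.128 - 193.220.197.255) does not contain 193.220.196.190
  193.220.224.0/21 (193.220.224.0 - 193.220.231.255) does not contain 193.220.196.190
  193.220.208.0/21 (193.220.208.0 - 193.220.215.255) does not contain 193.220.196.190
  193.220.64.0/20 (193.220.64.0 - 193.220.79.255) does not contain 193.220.196.190
  193.220.208.0/20 (193.220.208.0 - 193.220.223.255) does not contain 193.220.196.190
Longest matching prefix is /19 -> interface ens9.

ens9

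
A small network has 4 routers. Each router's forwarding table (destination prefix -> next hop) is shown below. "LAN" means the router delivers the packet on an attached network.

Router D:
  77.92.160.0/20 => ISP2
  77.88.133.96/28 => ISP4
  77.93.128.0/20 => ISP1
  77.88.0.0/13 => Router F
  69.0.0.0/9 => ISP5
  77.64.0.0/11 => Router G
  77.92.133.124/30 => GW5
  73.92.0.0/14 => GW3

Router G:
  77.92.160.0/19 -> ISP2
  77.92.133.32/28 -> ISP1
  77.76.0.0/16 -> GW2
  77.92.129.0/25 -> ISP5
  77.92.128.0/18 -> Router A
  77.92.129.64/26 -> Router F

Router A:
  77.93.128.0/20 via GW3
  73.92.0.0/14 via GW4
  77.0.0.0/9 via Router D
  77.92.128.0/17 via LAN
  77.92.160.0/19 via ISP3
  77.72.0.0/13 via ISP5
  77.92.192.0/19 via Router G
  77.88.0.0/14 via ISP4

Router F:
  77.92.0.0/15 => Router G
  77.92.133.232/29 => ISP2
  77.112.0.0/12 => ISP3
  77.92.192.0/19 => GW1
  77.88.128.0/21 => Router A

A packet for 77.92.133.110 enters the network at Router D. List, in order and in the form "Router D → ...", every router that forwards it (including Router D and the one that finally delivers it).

At Router D: longest match for 77.92.133.110 is 77.88.0.0/13 -> Router F
At Router F: longest match for 77.92.133.110 is 77.92.0.0/15 -> Router G
At Router G: longest match for 77.92.133.110 is 77.92.128.0/18 -> Router A
At Router A: longest match for 77.92.133.110 is 77.92.128.0/17 -> LAN

Router D → Router F → Router G → Router A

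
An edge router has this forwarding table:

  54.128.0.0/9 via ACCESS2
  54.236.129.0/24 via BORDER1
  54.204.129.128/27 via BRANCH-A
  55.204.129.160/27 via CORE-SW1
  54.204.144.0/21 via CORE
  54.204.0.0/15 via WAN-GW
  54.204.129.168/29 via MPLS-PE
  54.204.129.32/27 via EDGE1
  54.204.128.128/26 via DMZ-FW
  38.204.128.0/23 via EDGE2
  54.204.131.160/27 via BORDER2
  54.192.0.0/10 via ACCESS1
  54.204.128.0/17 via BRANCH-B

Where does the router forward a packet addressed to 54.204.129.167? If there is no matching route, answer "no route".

BRANCH-B

Routes whose prefix contains 54.204.129.167:
  54.128.0.0/9 (54.128.0.0 - 54.255.255.255) -> ACCESS2
  54.192.0.0/10 (54.192.0.0 - 54.255.255.255) -> ACCESS1
  54.204.0.0/15 (54.204.0.0 - 54.205.255.255) -> WAN-GW
  54.204.128.0/17 (54.204.128.0 - 54.204.255.255) -> BRANCH-B
More-specific entries that do NOT match:
  54.204.129.168/29 (54.204.129.168 - 54.204.129.175) does not contain 54.204.129.167
  54.204.129.128/27 (54.204.129.128 - 54.204.129.159) does not contain 54.204.129.167
  55.204.129.160/27 (55.204.129.160 - 55.204.129.191) does not contain 54.204.129.167
  54.204.129.32/27 (54.204.129.32 - 54.204.129.63) does not contain 54.204.129.167
  54.204.131.160/27 (54.204.131.160 - 54.204.131.191) does not contain 54.204.129.167
  54.204.128.128/26 (54.204.128.128 - 54.204.128.191) does not contain 54.204.129.167
  54.236.129.0/24 (54.236.129.0 - 54.236.129.255) does not contain 54.204.129.167
  38.204.128.0/23 (38.204.128.0 - 38.204.129.255) does not contain 54.204.129.167
  54.204.144.0/21 (54.204.144.0 - 54.204.151.255) does not contain 54.204.129.167
Longest matching prefix is /17 -> next hop BRANCH-B.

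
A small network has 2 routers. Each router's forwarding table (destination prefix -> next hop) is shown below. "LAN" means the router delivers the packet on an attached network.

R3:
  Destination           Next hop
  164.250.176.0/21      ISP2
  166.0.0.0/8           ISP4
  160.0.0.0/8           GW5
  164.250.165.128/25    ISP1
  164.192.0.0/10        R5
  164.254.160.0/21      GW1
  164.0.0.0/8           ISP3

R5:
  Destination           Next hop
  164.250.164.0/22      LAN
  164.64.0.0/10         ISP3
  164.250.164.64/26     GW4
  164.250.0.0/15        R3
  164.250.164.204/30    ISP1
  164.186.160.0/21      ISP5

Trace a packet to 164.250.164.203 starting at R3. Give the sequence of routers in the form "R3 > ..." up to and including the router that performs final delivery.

At R3: longest match for 164.250.164.203 is 164.192.0.0/10 -> R5
At R5: longest match for 164.250.164.203 is 164.250.164.0/22 -> LAN

R3 > R5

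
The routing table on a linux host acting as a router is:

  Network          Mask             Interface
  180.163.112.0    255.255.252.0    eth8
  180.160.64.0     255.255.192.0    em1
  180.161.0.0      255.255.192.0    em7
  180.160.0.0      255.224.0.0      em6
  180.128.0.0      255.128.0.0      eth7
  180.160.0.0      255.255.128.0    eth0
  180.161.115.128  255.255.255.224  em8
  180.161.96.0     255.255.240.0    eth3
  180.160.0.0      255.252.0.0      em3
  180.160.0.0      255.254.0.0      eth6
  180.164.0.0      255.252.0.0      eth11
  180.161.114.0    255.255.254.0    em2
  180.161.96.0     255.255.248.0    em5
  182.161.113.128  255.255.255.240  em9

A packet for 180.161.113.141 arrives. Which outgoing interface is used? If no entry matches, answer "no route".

Routes whose prefix contains 180.161.113.141:
  180.128.0.0/9 (180.128.0.0 - 180.255.255.255) -> eth7
  180.160.0.0/11 (180.160.0.0 - 180.191.255.255) -> em6
  180.160.0.0/14 (180.160.0.0 - 180.163.255.255) -> em3
  180.160.0.0/15 (180.160.0.0 - 180.161.255.255) -> eth6
More-specific entries that do NOT match:
  182.161.113.128/28 (182.161.113.128 - 182.161.113.143) does not contain 180.161.113.141
  180.161.115.128/27 (180.161.115.128 - 180.161.115.159) does not contain 180.161.113.141
  180.161.114.0/23 (180.161.114.0 - 180.161.115.255) does not contain 180.161.113.141
  180.163.112.0/22 (180.163.112.0 - 180.163.115.255) does not contain 180.161.113.141
  180.161.96.0/21 (180.161.96.0 - 180.161.103.255) does not contain 180.161.113.141
  180.161.96.0/20 (180.161.96.0 - 180.161.111.255) does not contain 180.161.113.141
  180.160.64.0/18 (180.160.64.0 - 180.160.127.255) does not contain 180.161.113.141
  180.161.0.0/18 (180.161.0.0 - 180.161.63.255) does not contain 180.161.113.141
  180.160.0.0/17 (180.160.0.0 - 180.160.127.255) does not contain 180.161.113.141
Longest matching prefix is /15 -> interface eth6.

eth6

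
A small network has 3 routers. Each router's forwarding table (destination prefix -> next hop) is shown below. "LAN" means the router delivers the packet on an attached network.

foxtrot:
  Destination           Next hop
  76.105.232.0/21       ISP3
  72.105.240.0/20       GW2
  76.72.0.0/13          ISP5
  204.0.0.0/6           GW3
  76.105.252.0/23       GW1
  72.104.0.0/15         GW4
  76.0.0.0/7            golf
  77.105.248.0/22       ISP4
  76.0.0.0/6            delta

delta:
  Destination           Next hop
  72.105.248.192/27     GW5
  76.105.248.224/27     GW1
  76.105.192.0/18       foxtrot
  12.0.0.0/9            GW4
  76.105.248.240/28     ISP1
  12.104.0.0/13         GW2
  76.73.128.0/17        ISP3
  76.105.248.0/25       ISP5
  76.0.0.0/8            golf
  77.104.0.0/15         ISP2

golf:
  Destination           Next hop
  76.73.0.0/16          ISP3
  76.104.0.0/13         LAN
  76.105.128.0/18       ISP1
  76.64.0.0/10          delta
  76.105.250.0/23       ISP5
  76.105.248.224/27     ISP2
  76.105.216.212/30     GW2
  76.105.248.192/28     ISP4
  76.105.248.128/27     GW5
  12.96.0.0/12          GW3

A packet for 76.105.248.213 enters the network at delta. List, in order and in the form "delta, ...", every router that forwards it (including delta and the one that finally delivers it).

At delta: longest match for 76.105.248.213 is 76.105.192.0/18 -> foxtrot
At foxtrot: longest match for 76.105.248.213 is 76.0.0.0/7 -> golf
At golf: longest match for 76.105.248.213 is 76.104.0.0/13 -> LAN

delta, foxtrot, golf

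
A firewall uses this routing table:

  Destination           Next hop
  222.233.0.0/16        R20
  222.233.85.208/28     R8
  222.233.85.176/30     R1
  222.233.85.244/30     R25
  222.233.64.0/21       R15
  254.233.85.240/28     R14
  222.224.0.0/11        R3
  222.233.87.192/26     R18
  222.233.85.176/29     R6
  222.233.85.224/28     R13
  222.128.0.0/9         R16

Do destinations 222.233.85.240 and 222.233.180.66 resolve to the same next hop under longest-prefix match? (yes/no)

yes

222.233.85.240: longest match 222.233.0.0/16 -> R20
222.233.180.66: longest match 222.233.0.0/16 -> R20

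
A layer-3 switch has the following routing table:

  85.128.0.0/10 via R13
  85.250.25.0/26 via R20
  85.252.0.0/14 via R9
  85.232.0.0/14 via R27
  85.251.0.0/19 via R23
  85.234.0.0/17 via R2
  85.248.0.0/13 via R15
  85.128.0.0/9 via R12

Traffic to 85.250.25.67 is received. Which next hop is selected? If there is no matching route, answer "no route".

R15

Routes whose prefix contains 85.250.25.67:
  85.128.0.0/9 (85.128.0.0 - 85.255.255.255) -> R12
  85.248.0.0/13 (85.248.0.0 - 85.255.255.255) -> R15
More-specific entries that do NOT match:
  85.250.25.0/26 (85.250.25.0 - 85.250.25.63) does not contain 85.250.25.67
  85.251.0.0/19 (85.251.0.0 - 85.251.31.255) does not contain 85.250.25.67
  85.234.0.0/17 (85.234.0.0 - 85.234.127.255) does not contain 85.250.25.67
  85.252.0.0/14 (85.252.0.0 - 85.255.255.255) does not contain 85.250.25.67
  85.232.0.0/14 (85.232.0.0 - 85.235.255.255) does not contain 85.250.25.67
Longest matching prefix is /13 -> next hop R15.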